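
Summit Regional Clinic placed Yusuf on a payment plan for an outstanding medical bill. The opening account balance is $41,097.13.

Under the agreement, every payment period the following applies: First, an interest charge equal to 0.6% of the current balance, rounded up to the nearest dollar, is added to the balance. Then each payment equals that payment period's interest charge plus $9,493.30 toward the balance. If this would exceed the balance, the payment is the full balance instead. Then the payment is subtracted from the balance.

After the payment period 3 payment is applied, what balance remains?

Payment period 1: opening $41,097.13; interest $247.00 → $41,344.13; payment $9,740.30; balance $31,603.83
Payment period 2: opening $31,603.83; interest $190.00 → $31,793.83; payment $9,683.30; balance $22,110.53
Payment period 3: opening $22,110.53; interest $133.00 → $22,243.53; payment $9,626.30; balance $12,617.23

$12,617.23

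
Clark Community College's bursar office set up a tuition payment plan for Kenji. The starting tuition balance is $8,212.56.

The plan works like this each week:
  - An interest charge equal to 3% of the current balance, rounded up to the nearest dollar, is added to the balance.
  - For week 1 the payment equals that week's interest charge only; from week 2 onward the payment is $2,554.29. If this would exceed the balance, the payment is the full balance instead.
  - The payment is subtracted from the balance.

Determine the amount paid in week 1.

$247.00

# | Opening | Interest | Payment | End bal
1 | $8,212.56 | $247.00 | $247.00 | $8,212.56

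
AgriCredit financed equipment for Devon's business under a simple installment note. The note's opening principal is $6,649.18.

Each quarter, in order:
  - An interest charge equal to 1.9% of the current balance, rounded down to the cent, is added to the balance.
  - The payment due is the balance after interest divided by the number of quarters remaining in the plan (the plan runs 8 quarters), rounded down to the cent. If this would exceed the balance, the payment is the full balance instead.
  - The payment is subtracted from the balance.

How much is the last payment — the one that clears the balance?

# | Opening | Interest | Payment | End bal
1 | $6,649.18 | $126.33 | $846.93 | $5,928.58
2 | $5,928.58 | $112.64 | $863.03 | $5,178.19
3 | $5,178.19 | $98.38 | $879.42 | $4,397.15
4 | $4,397.15 | $83.54 | $896.13 | $3,584.56
5 | $3,584.56 | $68.10 | $913.16 | $2,739.50
6 | $2,739.50 | $52.05 | $930.51 | $1,861.04
7 | $1,861.04 | $35.35 | $948.19 | $948.20
8 | $948.20 | $18.01 | $966.21 | $0.00

$966.21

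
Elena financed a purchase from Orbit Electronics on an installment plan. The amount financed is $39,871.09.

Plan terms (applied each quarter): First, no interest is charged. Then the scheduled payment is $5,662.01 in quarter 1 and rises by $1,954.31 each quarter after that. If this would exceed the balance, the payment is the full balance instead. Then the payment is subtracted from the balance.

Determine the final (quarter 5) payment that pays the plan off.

$5,497.19

# | Opening | Payment | End bal
1 | $39,871.09 | $5,662.01 | $34,209.08
2 | $34,209.08 | $7,616.32 | $26,592.76
3 | $26,592.76 | $9,570.63 | $17,022.13
4 | $17,022.13 | $11,524.94 | $5,497.19
5 | $5,497.19 | $5,497.19 | $0.00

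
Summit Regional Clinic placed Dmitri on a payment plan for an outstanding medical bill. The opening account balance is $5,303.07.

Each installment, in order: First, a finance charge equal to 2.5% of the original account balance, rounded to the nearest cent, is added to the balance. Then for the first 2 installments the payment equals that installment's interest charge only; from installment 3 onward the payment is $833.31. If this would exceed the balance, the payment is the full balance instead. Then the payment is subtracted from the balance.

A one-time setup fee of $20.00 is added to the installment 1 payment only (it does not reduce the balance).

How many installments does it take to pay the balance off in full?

10

Installment 1: $5,303.07 +$132.58 interest = $5,435.65; pay $132.58 (+ $20.00 fee) → $5,303.07
Installment 2: $5,303.07 +$132.58 interest = $5,435.65; pay $132.58 → $5,303.07
Installment 3: $5,303.07 +$132.58 interest = $5,435.65; pay $833.31 → $4,602.34
Installment 4: $4,602.34 +$132.58 interest = $4,734.92; pay $833.31 → $3,901.61
Installment 5: $3,901.61 +$132.58 interest = $4,034.19; pay $833.31 → $3,200.88
Installment 6: $3,200.88 +$132.58 interest = $3,333.46; pay $833.31 → $2,500.15
Installment 7: $2,500.15 +$132.58 interest = $2,632.73; pay $833.31 → $1,799.42
Installment 8: $1,799.42 +$132.58 interest = $1,932.00; pay $833.31 → $1,098.69
Installment 9: $1,098.69 +$132.58 interest = $1,231.27; pay $833.31 → $397.96
Installment 10: $397.96 +$132.58 interest = $530.54; pay $530.54 → $0.00
Balance reaches $0.00 in installment 10.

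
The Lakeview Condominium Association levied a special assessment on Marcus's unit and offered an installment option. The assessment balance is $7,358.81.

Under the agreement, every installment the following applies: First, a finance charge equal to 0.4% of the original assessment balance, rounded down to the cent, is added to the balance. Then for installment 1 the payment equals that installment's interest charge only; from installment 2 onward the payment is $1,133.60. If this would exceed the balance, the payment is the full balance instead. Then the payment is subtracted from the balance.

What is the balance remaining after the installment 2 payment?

Installment 1: opening $7,358.81; interest $29.43 → $7,388.24; payment $29.43; balance $7,358.81
Installment 2: opening $7,358.81; interest $29.43 → $7,388.24; payment $1,133.60; balance $6,254.64

$6,254.64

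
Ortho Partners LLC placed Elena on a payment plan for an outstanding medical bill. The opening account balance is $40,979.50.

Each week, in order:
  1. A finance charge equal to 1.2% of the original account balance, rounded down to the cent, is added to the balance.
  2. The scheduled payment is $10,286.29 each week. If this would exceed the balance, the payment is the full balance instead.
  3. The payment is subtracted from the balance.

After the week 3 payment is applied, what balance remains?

# | Opening | Interest | Payment | End bal
1 | $40,979.50 | $491.75 | $10,286.29 | $31,184.96
2 | $31,184.96 | $491.75 | $10,286.29 | $21,390.42
3 | $21,390.42 | $491.75 | $10,286.29 | $11,595.88

$11,595.88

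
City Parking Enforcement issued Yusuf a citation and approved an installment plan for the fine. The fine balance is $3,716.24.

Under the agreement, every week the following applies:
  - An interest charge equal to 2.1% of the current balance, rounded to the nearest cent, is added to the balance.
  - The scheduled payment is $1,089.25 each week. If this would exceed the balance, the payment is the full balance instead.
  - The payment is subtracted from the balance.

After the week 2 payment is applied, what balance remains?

$1,672.59

Week 1: $3,716.24 +$78.04 interest = $3,794.28; pay $1,089.25 → $2,705.03
Week 2: $2,705.03 +$56.81 interest = $2,761.84; pay $1,089.25 → $1,672.59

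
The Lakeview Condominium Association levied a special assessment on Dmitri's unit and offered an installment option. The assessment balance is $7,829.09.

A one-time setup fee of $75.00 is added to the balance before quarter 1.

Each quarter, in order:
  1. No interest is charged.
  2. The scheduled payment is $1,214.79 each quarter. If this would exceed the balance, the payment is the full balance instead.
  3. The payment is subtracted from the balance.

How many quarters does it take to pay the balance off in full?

7

# | Opening | Payment | End bal
1 | $7,904.09 | $1,214.79 | $6,689.30
2 | $6,689.30 | $1,214.79 | $5,474.51
3 | $5,474.51 | $1,214.79 | $4,259.72
4 | $4,259.72 | $1,214.79 | $3,044.93
5 | $3,044.93 | $1,214.79 | $1,830.14
6 | $1,830.14 | $1,214.79 | $615.35
7 | $615.35 | $615.35 | $0.00
Balance reaches $0.00 in quarter 7.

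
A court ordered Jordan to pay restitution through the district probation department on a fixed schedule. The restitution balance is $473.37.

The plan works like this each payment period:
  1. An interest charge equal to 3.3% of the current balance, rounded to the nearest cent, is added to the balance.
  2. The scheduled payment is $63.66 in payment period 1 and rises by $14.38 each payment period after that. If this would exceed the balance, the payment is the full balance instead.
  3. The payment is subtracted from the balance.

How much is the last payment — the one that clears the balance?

$70.42

Payment period 1: opening $473.37; interest $15.62 → $488.99; payment $63.66; balance $425.33
Payment period 2: opening $425.33; interest $14.04 → $439.37; payment $78.04; balance $361.33
Payment period 3: opening $361.33; interest $11.92 → $373.25; payment $92.42; balance $280.83
Payment period 4: opening $280.83; interest $9.27 → $290.10; payment $106.80; balance $183.30
Payment period 5: opening $183.30; interest $6.05 → $189.35; payment $121.18; balance $68.17
Payment period 6: opening $68.17; interest $2.25 → $70.42; payment $70.42; balance $0.00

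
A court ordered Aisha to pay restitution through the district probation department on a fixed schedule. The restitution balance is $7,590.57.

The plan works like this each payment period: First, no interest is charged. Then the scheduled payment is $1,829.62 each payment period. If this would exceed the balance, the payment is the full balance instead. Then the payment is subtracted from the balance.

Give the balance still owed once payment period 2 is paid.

$3,931.33

# | Opening | Payment | End bal
1 | $7,590.57 | $1,829.62 | $5,760.95
2 | $5,760.95 | $1,829.62 | $3,931.33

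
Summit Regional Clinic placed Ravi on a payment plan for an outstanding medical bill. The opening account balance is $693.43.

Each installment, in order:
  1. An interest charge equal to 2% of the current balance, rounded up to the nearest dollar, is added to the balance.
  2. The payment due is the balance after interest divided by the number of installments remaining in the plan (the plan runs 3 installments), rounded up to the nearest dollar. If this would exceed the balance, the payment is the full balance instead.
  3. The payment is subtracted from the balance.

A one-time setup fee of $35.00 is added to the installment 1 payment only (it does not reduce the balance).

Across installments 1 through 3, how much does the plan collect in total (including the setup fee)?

$757.43

Installment 1: $693.43 +$14.00 interest = $707.43; pay $236.00 (+ $35.00 fee) → $471.43
Installment 2: $471.43 +$10.00 interest = $481.43; pay $241.00 → $240.43
Installment 3: $240.43 +$5.00 interest = $245.43; pay $245.43 → $0.00
Total paid: $757.43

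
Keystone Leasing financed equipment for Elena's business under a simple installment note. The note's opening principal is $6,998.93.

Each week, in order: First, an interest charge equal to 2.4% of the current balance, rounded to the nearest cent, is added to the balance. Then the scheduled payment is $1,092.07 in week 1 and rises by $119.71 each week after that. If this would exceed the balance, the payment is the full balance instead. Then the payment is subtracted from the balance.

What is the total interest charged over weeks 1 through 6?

Week 1: opening $6,998.93; interest $167.97 → $7,166.90; payment $1,092.07; balance $6,074.83
Week 2: opening $6,074.83; interest $145.80 → $6,220.63; payment $1,211.78; balance $5,008.85
Week 3: opening $5,008.85; interest $120.21 → $5,129.06; payment $1,331.49; balance $3,797.57
Week 4: opening $3,797.57; interest $91.14 → $3,888.71; payment $1,451.20; balance $2,437.51
Week 5: opening $2,437.51; interest $58.50 → $2,496.01; payment $1,570.91; balance $925.10
Week 6: opening $925.10; interest $22.20 → $947.30; payment $947.30; balance $0.00
Total interest: $167.97 + $145.80 + $120.21 + $91.14 + $58.50 + $22.20 = $605.82

$605.82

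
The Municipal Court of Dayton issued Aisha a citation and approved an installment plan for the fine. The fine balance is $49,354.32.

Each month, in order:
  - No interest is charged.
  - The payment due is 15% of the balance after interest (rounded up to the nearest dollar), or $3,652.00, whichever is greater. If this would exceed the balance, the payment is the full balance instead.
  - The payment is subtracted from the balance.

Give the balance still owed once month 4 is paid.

Month 1: opening $49,354.32; payment $7,404.00; balance $41,950.32
Month 2: opening $41,950.32; payment $6,293.00; balance $35,657.32
Month 3: opening $35,657.32; payment $5,349.00; balance $30,308.32
Month 4: opening $30,308.32; payment $4,547.00; balance $25,761.32

$25,761.32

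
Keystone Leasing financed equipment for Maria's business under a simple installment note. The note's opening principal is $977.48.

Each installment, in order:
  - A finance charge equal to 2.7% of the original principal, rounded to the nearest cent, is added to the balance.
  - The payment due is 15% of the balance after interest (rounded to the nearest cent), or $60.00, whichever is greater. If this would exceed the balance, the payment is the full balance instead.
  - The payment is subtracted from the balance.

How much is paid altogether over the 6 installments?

# | Opening | Interest | Payment | End bal
1 | $977.48 | $26.39 | $150.58 | $853.29
2 | $853.29 | $26.39 | $131.95 | $747.73
3 | $747.73 | $26.39 | $116.12 | $658.00
4 | $658.00 | $26.39 | $102.66 | $581.73
5 | $581.73 | $26.39 | $91.22 | $516.90
6 | $516.90 | $26.39 | $81.49 | $461.80
Total paid: $674.02

$674.02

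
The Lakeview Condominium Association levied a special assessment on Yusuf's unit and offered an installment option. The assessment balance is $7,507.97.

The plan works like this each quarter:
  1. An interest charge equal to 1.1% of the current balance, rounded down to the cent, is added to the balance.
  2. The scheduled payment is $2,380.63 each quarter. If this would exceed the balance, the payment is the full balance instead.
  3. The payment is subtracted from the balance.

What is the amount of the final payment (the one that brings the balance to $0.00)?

$543.62

# | Opening | Interest | Payment | End bal
1 | $7,507.97 | $82.58 | $2,380.63 | $5,209.92
2 | $5,209.92 | $57.30 | $2,380.63 | $2,886.59
3 | $2,886.59 | $31.75 | $2,380.63 | $537.71
4 | $537.71 | $5.91 | $543.62 | $0.00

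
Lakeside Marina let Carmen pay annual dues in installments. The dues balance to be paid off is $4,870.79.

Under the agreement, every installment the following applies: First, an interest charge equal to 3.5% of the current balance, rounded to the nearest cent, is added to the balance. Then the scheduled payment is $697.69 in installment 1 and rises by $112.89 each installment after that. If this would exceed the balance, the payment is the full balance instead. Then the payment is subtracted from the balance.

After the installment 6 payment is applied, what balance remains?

$0.00

# | Opening | Interest | Payment | End bal
1 | $4,870.79 | $170.48 | $697.69 | $4,343.58
2 | $4,343.58 | $152.03 | $810.58 | $3,685.03
3 | $3,685.03 | $128.98 | $923.47 | $2,890.54
4 | $2,890.54 | $101.17 | $1,036.36 | $1,955.35
5 | $1,955.35 | $68.44 | $1,149.25 | $874.54
6 | $874.54 | $30.61 | $905.15 | $0.00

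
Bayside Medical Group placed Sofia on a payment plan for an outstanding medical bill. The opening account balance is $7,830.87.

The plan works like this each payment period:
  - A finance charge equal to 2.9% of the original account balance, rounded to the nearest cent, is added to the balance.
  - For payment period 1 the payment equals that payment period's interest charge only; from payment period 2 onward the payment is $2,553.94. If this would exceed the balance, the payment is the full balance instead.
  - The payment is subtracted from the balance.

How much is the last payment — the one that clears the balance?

$1,077.45

Payment period 1: opening $7,830.87; interest $227.10 → $8,057.97; payment $227.10; balance $7,830.87
Payment period 2: opening $7,830.87; interest $227.10 → $8,057.97; payment $2,553.94; balance $5,504.03
Payment period 3: opening $5,504.03; interest $227.10 → $5,731.13; payment $2,553.94; balance $3,177.19
Payment period 4: opening $3,177.19; interest $227.10 → $3,404.29; payment $2,553.94; balance $850.35
Payment period 5: opening $850.35; interest $227.10 → $1,077.45; payment $1,077.45; balance $0.00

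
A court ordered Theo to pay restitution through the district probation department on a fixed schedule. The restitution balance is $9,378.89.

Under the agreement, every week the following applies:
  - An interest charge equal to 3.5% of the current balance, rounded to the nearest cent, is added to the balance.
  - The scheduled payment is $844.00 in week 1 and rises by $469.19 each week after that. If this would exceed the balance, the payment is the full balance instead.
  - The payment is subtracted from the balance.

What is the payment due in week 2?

Week 1: opening $9,378.89; interest $328.26 → $9,707.15; payment $844.00; balance $8,863.15
Week 2: opening $8,863.15; interest $310.21 → $9,173.36; payment $1,313.19; balance $7,860.17

$1,313.19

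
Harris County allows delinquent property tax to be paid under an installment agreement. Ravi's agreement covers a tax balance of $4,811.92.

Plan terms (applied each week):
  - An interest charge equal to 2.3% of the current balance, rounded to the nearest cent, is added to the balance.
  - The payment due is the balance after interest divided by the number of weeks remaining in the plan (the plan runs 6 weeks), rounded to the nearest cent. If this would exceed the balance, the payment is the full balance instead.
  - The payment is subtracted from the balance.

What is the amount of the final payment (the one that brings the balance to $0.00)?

$919.22

# | Opening | Interest | Payment | End bal
1 | $4,811.92 | $110.67 | $820.43 | $4,102.16
2 | $4,102.16 | $94.35 | $839.30 | $3,357.21
3 | $3,357.21 | $77.22 | $858.61 | $2,575.82
4 | $2,575.82 | $59.24 | $878.35 | $1,756.71
5 | $1,756.71 | $40.40 | $898.56 | $898.55
6 | $898.55 | $20.67 | $919.22 | $0.00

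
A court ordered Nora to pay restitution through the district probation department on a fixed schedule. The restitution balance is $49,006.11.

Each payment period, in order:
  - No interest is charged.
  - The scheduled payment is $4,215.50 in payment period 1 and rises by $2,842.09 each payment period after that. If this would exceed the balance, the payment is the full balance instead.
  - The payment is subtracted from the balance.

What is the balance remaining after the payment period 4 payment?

$15,091.57

Payment period 1: $49,006.11 − $4,215.50 → $44,790.61
Payment period 2: $44,790.61 − $7,057.59 → $37,733.02
Payment period 3: $37,733.02 − $9,899.68 → $27,833.34
Payment period 4: $27,833.34 − $12,741.77 → $15,091.57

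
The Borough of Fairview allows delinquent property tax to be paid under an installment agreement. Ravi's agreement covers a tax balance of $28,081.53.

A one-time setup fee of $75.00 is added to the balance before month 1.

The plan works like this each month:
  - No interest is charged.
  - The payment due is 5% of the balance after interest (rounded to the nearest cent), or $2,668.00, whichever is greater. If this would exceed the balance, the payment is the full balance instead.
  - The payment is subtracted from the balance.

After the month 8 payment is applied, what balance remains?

$6,812.53

Month 1: $28,156.53 − $2,668.00 → $25,488.53
Month 2: $25,488.53 − $2,668.00 → $22,820.53
Month 3: $22,820.53 − $2,668.00 → $20,152.53
Month 4: $20,152.53 − $2,668.00 → $17,484.53
Month 5: $17,484.53 − $2,668.00 → $14,816.53
Month 6: $14,816.53 − $2,668.00 → $12,148.53
Month 7: $12,148.53 − $2,668.00 → $9,480.53
Month 8: $9,480.53 − $2,668.00 → $6,812.53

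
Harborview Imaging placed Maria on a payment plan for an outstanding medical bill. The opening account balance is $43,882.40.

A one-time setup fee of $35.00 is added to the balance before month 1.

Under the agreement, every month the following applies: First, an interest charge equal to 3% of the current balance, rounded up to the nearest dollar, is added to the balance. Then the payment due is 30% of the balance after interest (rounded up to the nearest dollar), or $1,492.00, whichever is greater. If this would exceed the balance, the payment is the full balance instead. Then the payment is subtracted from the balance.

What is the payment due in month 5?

$3,667.00

Month 1: opening $43,917.40; interest $1,318.00 → $45,235.40; payment $13,571.00; balance $31,664.40
Month 2: opening $31,664.40; interest $950.00 → $32,614.40; payment $9,785.00; balance $22,829.40
Month 3: opening $22,829.40; interest $685.00 → $23,514.40; payment $7,055.00; balance $16,459.40
Month 4: opening $16,459.40; interest $494.00 → $16,953.40; payment $5,087.00; balance $11,866.40
Month 5: opening $11,866.40; interest $356.00 → $12,222.40; payment $3,667.00; balance $8,555.40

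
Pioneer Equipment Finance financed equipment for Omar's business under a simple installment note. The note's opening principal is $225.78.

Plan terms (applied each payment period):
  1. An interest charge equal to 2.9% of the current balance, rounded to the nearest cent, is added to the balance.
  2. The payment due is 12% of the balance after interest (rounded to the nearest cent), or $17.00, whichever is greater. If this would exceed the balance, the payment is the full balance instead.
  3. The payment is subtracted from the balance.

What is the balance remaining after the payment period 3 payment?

Payment period 1: opening $225.78; interest $6.55 → $232.33; payment $27.88; balance $204.45
Payment period 2: opening $204.45; interest $5.93 → $210.38; payment $25.25; balance $185.13
Payment period 3: opening $185.13; interest $5.37 → $190.50; payment $22.86; balance $167.64

$167.64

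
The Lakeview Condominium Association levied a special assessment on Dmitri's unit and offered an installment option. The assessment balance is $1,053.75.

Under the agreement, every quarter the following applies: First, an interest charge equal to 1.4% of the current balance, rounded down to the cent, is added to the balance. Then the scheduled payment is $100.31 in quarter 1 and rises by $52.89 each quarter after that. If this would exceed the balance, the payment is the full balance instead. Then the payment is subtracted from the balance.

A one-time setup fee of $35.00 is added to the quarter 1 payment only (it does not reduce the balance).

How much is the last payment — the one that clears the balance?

# | Opening | Interest | Payment | Fee | End bal
1 | $1,053.75 | $14.75 | $100.31 | $35.00 | $968.19
2 | $968.19 | $13.55 | $153.20 | — | $828.54
3 | $828.54 | $11.59 | $206.09 | — | $634.04
4 | $634.04 | $8.87 | $258.98 | — | $383.93
5 | $383.93 | $5.37 | $311.87 | — | $77.43
6 | $77.43 | $1.08 | $78.51 | — | $0.00

$78.51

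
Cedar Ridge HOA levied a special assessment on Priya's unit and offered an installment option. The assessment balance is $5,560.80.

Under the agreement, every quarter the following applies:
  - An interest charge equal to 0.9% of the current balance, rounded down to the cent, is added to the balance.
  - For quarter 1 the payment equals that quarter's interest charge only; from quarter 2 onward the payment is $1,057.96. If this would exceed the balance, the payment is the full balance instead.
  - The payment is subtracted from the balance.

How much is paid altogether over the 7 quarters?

$5,773.37

Quarter 1: opening $5,560.80; interest $50.04 → $5,610.84; payment $50.04; balance $5,560.80
Quarter 2: opening $5,560.80; interest $50.04 → $5,610.84; payment $1,057.96; balance $4,552.88
Quarter 3: opening $4,552.88; interest $40.97 → $4,593.85; payment $1,057.96; balance $3,535.89
Quarter 4: opening $3,535.89; interest $31.82 → $3,567.71; payment $1,057.96; balance $2,509.75
Quarter 5: opening $2,509.75; interest $22.58 → $2,532.33; payment $1,057.96; balance $1,474.37
Quarter 6: opening $1,474.37; interest $13.26 → $1,487.63; payment $1,057.96; balance $429.67
Quarter 7: opening $429.67; interest $3.86 → $433.53; payment $433.53; balance $0.00
Total paid: $5,773.37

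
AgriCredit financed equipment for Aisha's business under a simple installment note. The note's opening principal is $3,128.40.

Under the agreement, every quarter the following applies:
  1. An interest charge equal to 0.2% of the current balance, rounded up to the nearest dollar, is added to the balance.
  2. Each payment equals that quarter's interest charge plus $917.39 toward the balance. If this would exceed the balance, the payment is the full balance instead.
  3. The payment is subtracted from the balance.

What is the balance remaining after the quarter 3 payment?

Quarter 1: opening $3,128.40; interest $7.00 → $3,135.40; payment $924.39; balance $2,211.01
Quarter 2: opening $2,211.01; interest $5.00 → $2,216.01; payment $922.39; balance $1,293.62
Quarter 3: opening $1,293.62; interest $3.00 → $1,296.62; payment $920.39; balance $376.23

$376.23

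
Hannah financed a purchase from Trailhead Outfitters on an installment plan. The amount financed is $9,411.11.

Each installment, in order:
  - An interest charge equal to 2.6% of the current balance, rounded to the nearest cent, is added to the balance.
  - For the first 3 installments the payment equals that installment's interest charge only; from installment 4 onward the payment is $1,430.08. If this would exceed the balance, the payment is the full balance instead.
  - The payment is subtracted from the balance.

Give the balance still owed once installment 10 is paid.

Installment 1: opening $9,411.11; interest $244.69 → $9,655.80; payment $244.69; balance $9,411.11
Installment 2: opening $9,411.11; interest $244.69 → $9,655.80; payment $244.69; balance $9,411.11
Installment 3: opening $9,411.11; interest $244.69 → $9,655.80; payment $244.69; balance $9,411.11
Installment 4: opening $9,411.11; interest $244.69 → $9,655.80; payment $1,430.08; balance $8,225.72
Installment 5: opening $8,225.72; interest $213.87 → $8,439.59; payment $1,430.08; balance $7,009.51
Installment 6: opening $7,009.51; interest $182.25 → $7,191.76; payment $1,430.08; balance $5,761.68
Installment 7: opening $5,761.68; interest $149.80 → $5,911.48; payment $1,430.08; balance $4,481.40
Installment 8: opening $4,481.40; interest $116.52 → $4,597.92; payment $1,430.08; balance $3,167.84
Installment 9: opening $3,167.84; interest $82.36 → $3,250.20; payment $1,430.08; balance $1,820.12
Installment 10: opening $1,820.12; interest $47.32 → $1,867.44; payment $1,430.08; balance $437.36

$437.36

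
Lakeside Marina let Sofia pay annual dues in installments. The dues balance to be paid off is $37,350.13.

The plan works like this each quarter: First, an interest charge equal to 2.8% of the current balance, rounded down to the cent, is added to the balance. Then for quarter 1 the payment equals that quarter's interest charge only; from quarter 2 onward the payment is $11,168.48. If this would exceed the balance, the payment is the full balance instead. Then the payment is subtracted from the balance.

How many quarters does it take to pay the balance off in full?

5

Quarter 1: $37,350.13 +$1,045.80 interest = $38,395.93; pay $1,045.80 → $37,350.13
Quarter 2: $37,350.13 +$1,045.80 interest = $38,395.93; pay $11,168.48 → $27,227.45
Quarter 3: $27,227.45 +$762.36 interest = $27,989.81; pay $11,168.48 → $16,821.33
Quarter 4: $16,821.33 +$470.99 interest = $17,292.32; pay $11,168.48 → $6,123.84
Quarter 5: $6,123.84 +$171.46 interest = $6,295.30; pay $6,295.30 → $0.00
Balance reaches $0.00 in quarter 5.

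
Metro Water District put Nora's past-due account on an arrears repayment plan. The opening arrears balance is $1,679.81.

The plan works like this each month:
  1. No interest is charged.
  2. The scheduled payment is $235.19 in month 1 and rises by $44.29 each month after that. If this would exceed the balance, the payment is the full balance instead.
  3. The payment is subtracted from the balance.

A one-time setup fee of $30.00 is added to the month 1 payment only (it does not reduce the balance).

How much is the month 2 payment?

$279.48

Month 1: $1,679.81 − $235.19 (+ $30.00 fee) → $1,444.62
Month 2: $1,444.62 − $279.48 → $1,165.14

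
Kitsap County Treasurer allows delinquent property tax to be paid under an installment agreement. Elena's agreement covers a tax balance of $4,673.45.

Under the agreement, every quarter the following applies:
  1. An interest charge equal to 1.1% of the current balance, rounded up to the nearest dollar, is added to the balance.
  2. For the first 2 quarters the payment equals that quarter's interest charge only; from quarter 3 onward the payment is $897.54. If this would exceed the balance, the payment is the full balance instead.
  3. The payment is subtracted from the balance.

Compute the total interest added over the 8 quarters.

$274.00

Quarter 1: opening $4,673.45; interest $52.00 → $4,725.45; payment $52.00; balance $4,673.45
Quarter 2: opening $4,673.45; interest $52.00 → $4,725.45; payment $52.00; balance $4,673.45
Quarter 3: opening $4,673.45; interest $52.00 → $4,725.45; payment $897.54; balance $3,827.91
Quarter 4: opening $3,827.91; interest $43.00 → $3,870.91; payment $897.54; balance $2,973.37
Quarter 5: opening $2,973.37; interest $33.00 → $3,006.37; payment $897.54; balance $2,108.83
Quarter 6: opening $2,108.83; interest $24.00 → $2,132.83; payment $897.54; balance $1,235.29
Quarter 7: opening $1,235.29; interest $14.00 → $1,249.29; payment $897.54; balance $351.75
Quarter 8: opening $351.75; interest $4.00 → $355.75; payment $355.75; balance $0.00
Total interest: $52.00 + $52.00 + $52.00 + $43.00 + $33.00 + $24.00 + $14.00 + $4.00 = $274.00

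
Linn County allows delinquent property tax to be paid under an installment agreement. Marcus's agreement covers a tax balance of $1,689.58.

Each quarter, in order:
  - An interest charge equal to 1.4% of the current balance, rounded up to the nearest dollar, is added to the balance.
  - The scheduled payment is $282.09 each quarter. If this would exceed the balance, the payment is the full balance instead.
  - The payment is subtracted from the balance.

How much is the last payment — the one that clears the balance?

Quarter 1: $1,689.58 +$24.00 interest = $1,713.58; pay $282.09 → $1,431.49
Quarter 2: $1,431.49 +$21.00 interest = $1,452.49; pay $282.09 → $1,170.40
Quarter 3: $1,170.40 +$17.00 interest = $1,187.40; pay $282.09 → $905.31
Quarter 4: $905.31 +$13.00 interest = $918.31; pay $282.09 → $636.22
Quarter 5: $636.22 +$9.00 interest = $645.22; pay $282.09 → $363.13
Quarter 6: $363.13 +$6.00 interest = $369.13; pay $282.09 → $87.04
Quarter 7: $87.04 +$2.00 interest = $89.04; pay $89.04 → $0.00

$89.04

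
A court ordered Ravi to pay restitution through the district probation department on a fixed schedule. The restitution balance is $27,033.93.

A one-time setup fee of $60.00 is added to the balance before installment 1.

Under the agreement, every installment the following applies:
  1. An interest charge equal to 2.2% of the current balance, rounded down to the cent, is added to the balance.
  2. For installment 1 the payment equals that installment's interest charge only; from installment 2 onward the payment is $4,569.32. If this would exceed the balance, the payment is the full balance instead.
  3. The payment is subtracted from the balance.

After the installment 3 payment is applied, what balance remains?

$19,060.00

Installment 1: $27,093.93 +$596.06 interest = $27,689.99; pay $596.06 → $27,093.93
Installment 2: $27,093.93 +$596.06 interest = $27,689.99; pay $4,569.32 → $23,120.67
Installment 3: $23,120.67 +$508.65 interest = $23,629.32; pay $4,569.32 → $19,060.00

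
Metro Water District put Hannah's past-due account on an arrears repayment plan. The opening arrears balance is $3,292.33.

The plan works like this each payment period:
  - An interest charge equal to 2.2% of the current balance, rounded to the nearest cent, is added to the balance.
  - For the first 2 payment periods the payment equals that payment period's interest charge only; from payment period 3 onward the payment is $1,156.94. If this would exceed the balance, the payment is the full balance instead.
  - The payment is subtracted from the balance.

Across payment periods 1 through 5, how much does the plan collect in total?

Payment period 1: $3,292.33 +$72.43 interest = $3,364.76; pay $72.43 → $3,292.33
Payment period 2: $3,292.33 +$72.43 interest = $3,364.76; pay $72.43 → $3,292.33
Payment period 3: $3,292.33 +$72.43 interest = $3,364.76; pay $1,156.94 → $2,207.82
Payment period 4: $2,207.82 +$48.57 interest = $2,256.39; pay $1,156.94 → $1,099.45
Payment period 5: $1,099.45 +$24.19 interest = $1,123.64; pay $1,123.64 → $0.00
Total paid: $3,582.38

$3,582.38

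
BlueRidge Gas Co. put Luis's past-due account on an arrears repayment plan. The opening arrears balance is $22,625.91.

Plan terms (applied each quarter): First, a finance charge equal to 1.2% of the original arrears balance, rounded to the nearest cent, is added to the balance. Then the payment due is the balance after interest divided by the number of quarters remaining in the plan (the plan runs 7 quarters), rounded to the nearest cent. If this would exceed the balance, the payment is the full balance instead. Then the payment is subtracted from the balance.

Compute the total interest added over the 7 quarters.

Quarter 1: $22,625.91 +$271.51 interest = $22,897.42; pay $3,271.06 → $19,626.36
Quarter 2: $19,626.36 +$271.51 interest = $19,897.87; pay $3,316.31 → $16,581.56
Quarter 3: $16,581.56 +$271.51 interest = $16,853.07; pay $3,370.61 → $13,482.46
Quarter 4: $13,482.46 +$271.51 interest = $13,753.97; pay $3,438.49 → $10,315.48
Quarter 5: $10,315.48 +$271.51 interest = $10,586.99; pay $3,529.00 → $7,057.99
Quarter 6: $7,057.99 +$271.51 interest = $7,329.50; pay $3,664.75 → $3,664.75
Quarter 7: $3,664.75 +$271.51 interest = $3,936.26; pay $3,936.26 → $0.00
Total interest: $271.51 + $271.51 + $271.51 + $271.51 + $271.51 + $271.51 + $271.51 = $1,900.57

$1,900.57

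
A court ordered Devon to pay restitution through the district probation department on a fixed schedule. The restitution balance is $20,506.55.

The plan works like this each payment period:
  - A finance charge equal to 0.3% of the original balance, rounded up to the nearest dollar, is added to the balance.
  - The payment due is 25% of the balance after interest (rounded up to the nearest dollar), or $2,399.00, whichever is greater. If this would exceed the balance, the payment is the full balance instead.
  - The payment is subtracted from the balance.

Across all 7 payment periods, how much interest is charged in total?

$434.00

Payment period 1: opening $20,506.55; interest $62.00 → $20,568.55; payment $5,143.00; balance $15,425.55
Payment period 2: opening $15,425.55; interest $62.00 → $15,487.55; payment $3,872.00; balance $11,615.55
Payment period 3: opening $11,615.55; interest $62.00 → $11,677.55; payment $2,920.00; balance $8,757.55
Payment period 4: opening $8,757.55; interest $62.00 → $8,819.55; payment $2,399.00; balance $6,420.55
Payment period 5: opening $6,420.55; interest $62.00 → $6,482.55; payment $2,399.00; balance $4,083.55
Payment period 6: opening $4,083.55; interest $62.00 → $4,145.55; payment $2,399.00; balance $1,746.55
Payment period 7: opening $1,746.55; interest $62.00 → $1,808.55; payment $1,808.55; balance $0.00
Total interest: $62.00 + $62.00 + $62.00 + $62.00 + $62.00 + $62.00 + $62.00 = $434.00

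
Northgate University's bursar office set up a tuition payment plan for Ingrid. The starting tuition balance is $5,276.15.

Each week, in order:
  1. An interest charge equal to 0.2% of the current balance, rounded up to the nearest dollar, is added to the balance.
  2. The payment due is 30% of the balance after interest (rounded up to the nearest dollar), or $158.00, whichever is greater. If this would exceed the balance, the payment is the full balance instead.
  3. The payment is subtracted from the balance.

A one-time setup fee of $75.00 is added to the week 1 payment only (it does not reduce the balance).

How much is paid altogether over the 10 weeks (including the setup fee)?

$5,390.15

Week 1: $5,276.15 +$11.00 interest = $5,287.15; pay $1,587.00 (+ $75.00 fee) → $3,700.15
Week 2: $3,700.15 +$8.00 interest = $3,708.15; pay $1,113.00 → $2,595.15
Week 3: $2,595.15 +$6.00 interest = $2,601.15; pay $781.00 → $1,820.15
Week 4: $1,820.15 +$4.00 interest = $1,824.15; pay $548.00 → $1,276.15
Week 5: $1,276.15 +$3.00 interest = $1,279.15; pay $384.00 → $895.15
Week 6: $895.15 +$2.00 interest = $897.15; pay $270.00 → $627.15
Week 7: $627.15 +$2.00 interest = $629.15; pay $189.00 → $440.15
Week 8: $440.15 +$1.00 interest = $441.15; pay $158.00 → $283.15
Week 9: $283.15 +$1.00 interest = $284.15; pay $158.00 → $126.15
Week 10: $126.15 +$1.00 interest = $127.15; pay $127.15 → $0.00
Total paid: $5,390.15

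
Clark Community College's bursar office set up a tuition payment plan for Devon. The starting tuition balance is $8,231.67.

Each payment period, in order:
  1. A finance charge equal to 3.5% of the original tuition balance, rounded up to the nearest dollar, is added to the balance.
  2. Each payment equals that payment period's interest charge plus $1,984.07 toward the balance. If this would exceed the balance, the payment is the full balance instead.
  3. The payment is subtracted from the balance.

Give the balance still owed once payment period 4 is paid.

$295.39

Payment period 1: $8,231.67 +$289.00 interest = $8,520.67; pay $2,273.07 → $6,247.60
Payment period 2: $6,247.60 +$289.00 interest = $6,536.60; pay $2,273.07 → $4,263.53
Payment period 3: $4,263.53 +$289.00 interest = $4,552.53; pay $2,273.07 → $2,279.46
Payment period 4: $2,279.46 +$289.00 interest = $2,568.46; pay $2,273.07 → $295.39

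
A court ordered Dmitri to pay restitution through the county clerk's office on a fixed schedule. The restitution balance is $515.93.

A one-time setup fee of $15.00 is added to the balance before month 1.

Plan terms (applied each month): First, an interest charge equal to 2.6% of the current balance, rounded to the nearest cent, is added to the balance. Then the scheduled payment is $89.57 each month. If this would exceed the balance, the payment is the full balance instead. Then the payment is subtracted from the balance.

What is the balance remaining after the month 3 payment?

$297.66

Month 1: opening $530.93; interest $13.80 → $544.73; payment $89.57; balance $455.16
Month 2: opening $455.16; interest $11.83 → $466.99; payment $89.57; balance $377.42
Month 3: opening $377.42; interest $9.81 → $387.23; payment $89.57; balance $297.66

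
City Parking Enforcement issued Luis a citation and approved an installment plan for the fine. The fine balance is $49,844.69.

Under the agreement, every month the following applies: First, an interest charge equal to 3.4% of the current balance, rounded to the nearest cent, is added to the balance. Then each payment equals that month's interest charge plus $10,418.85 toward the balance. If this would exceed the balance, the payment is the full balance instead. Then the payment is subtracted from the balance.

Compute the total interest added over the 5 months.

Month 1: $49,844.69 +$1,694.72 interest = $51,539.41; pay $12,113.57 → $39,425.84
Month 2: $39,425.84 +$1,340.48 interest = $40,766.32; pay $11,759.33 → $29,006.99
Month 3: $29,006.99 +$986.24 interest = $29,993.23; pay $11,405.09 → $18,588.14
Month 4: $18,588.14 +$632.00 interest = $19,220.14; pay $11,050.85 → $8,169.29
Month 5: $8,169.29 +$277.76 interest = $8,447.05; pay $8,447.05 → $0.00
Total interest: $1,694.72 + $1,340.48 + $986.24 + $632.00 + $277.76 = $4,931.20

$4,931.20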